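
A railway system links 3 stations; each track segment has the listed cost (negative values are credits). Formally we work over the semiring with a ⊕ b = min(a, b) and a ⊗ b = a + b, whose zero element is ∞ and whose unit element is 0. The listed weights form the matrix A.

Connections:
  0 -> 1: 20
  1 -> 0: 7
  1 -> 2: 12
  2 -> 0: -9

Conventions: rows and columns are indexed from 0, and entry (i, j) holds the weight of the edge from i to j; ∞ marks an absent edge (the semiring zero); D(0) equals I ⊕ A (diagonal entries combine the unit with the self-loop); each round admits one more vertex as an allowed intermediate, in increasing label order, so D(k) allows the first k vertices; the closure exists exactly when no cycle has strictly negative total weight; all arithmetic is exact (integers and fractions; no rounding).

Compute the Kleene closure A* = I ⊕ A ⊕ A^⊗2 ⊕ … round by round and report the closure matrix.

D(0):
  [0, 20, ∞]
  [7, 0, 12]
  [-9, ∞, 0]
D(1):
  [0, 20, ∞]
  [7, 0, 12]
  [-9, 11, 0]
D(2):
  [0, 20, 32]
  [7, 0, 12]
  [-9, 11, 0]
D(3):
  [0, 20, 32]
  [3, 0, 12]
  [-9, 11, 0]
Answer: A* = [[0, 20, 32], [3, 0, 12], [-9, 11, 0]]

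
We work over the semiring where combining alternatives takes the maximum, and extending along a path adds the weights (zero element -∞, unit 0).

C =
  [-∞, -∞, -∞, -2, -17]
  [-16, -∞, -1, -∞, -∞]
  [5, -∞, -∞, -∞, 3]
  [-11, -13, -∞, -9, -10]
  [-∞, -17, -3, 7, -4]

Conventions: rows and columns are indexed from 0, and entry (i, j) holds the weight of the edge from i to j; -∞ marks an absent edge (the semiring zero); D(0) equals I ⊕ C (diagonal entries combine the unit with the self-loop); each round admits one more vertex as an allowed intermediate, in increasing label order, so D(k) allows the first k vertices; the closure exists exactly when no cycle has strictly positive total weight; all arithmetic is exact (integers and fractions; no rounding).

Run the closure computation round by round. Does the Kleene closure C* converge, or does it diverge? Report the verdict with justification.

D(0):
  [0, -∞, -∞, -2, -17]
  [-16, 0, -1, -∞, -∞]
  [5, -∞, 0, -∞, 3]
  [-11, -13, -∞, 0, -10]
  [-∞, -17, -3, 7, 0]
D(1):
  [0, -∞, -∞, -2, -17]
  [-16, 0, -1, -18, -33]
  [5, -∞, 0, 3, 3]
  [-11, -13, -∞, 0, -10]
  [-∞, -17, -3, 7, 0]
D(2):
  [0, -∞, -∞, -2, -17]
  [-16, 0, -1, -18, -33]
  [5, -∞, 0, 3, 3]
  [-11, -13, -14, 0, -10]
  [-33, -17, -3, 7, 0]
D(3):
  [0, -∞, -∞, -2, -17]
  [4, 0, -1, 2, 2]
  [5, -∞, 0, 3, 3]
  [-9, -13, -14, 0, -10]
  [2, -17, -3, 7, 0]
D(4):
  [0, -15, -16, -2, -12]
  [4, 0, -1, 2, 2]
  [5, -10, 0, 3, 3]
  [-9, -13, -14, 0, -10]
  [2, -6, -3, 7, 0]
D(5):
  [0, -15, -15, -2, -12]
  [4, 0, -1, 9, 2]
  [5, -3, 0, 10, 3]
  [-8, -13, -13, 0, -10]
  [2, -6, -3, 7, 0]
Key observation: every diagonal entry stays at the unit through all rounds, so no improving cycle exists.
Answer: CONVERGES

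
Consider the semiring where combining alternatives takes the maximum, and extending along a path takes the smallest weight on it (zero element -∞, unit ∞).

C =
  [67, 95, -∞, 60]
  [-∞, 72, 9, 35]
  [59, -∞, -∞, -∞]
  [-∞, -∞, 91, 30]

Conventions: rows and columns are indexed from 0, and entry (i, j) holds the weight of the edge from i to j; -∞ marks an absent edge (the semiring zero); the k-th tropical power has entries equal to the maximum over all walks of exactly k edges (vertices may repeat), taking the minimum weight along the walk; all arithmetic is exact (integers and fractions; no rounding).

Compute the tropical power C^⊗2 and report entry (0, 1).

C^⊗2:
  [67, 72, 60, 60]
  [9, 72, 35, 35]
  [59, 59, -∞, 59]
  [59, -∞, 30, 30]
Key observation: the optimum is the walk 0->1->1, with weight 95 min 72 = 72.
Optimal value attained by: walk 0->1->1.
Answer: (C^⊗2)[0][1] = 72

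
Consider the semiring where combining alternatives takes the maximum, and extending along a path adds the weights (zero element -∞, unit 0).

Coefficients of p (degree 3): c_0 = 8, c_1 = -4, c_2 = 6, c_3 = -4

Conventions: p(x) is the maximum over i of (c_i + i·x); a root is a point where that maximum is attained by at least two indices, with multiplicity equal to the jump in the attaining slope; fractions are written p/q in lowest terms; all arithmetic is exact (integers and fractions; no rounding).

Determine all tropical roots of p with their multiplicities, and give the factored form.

hull edge (i=0, c=8) to (i=2, c=6): slope -1, span 2
hull edge (i=2, c=6) to (i=3, c=-4): slope -10, span 1
Factored form: p(x) = -4 ⊗ (x ⊕ 1) ⊗ (x ⊕ 1) ⊗ (x ⊕ 10)
Answer: roots = 1 (mult 2), 10 (mult 1)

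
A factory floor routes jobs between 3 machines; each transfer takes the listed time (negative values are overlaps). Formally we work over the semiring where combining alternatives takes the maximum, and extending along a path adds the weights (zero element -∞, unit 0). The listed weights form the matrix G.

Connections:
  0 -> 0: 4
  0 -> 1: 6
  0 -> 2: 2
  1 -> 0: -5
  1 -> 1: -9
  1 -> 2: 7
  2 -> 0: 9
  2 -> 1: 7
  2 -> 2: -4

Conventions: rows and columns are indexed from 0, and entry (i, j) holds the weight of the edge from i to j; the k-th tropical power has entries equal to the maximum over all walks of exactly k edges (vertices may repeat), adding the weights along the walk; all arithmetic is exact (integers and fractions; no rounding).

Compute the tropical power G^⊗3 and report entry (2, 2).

G^⊗2:
  [11, 10, 13]
  [16, 14, 3]
  [13, 15, 14]
G^⊗3:
  [22, 20, 17]
  [20, 22, 21]
  [23, 21, 22]
Key observation: the optimum is the walk 2->0->1->2, with weight 9 + 6 + 7 = 22.
Optimal value attained by: walk 2->0->1->2.
Answer: (G^⊗3)[2][2] = 22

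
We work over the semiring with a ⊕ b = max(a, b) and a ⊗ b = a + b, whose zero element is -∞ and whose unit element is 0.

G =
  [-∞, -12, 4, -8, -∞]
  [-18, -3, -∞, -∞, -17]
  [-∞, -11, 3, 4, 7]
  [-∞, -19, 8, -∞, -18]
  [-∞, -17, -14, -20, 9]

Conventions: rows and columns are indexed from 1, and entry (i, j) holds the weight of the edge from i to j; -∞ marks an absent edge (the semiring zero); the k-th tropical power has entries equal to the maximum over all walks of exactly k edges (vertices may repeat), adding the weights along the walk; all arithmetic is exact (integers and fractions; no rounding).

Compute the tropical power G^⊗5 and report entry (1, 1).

G^⊗2:
  [-30, -7, 7, 8, 11]
  [-21, -6, -14, -26, -8]
  [-29, -8, 12, 7, 16]
  [-37, -3, 11, 12, 15]
  [-35, -8, -5, -10, 18]
G^⊗3:
  [-25, -4, 16, 11, 20]
  [-24, -9, -11, -10, 1]
  [-26, 1, 15, 16, 25]
  [-21, 0, 20, 15, 24]
  [-26, 1, 4, -1, 27]
G^⊗4:
  [-22, 5, 19, 20, 29]
  [-27, -12, -2, -7, 10]
  [-17, 8, 24, 19, 34]
  [-18, 9, 23, 24, 33]
  [-17, 10, 13, 8, 36]
G^⊗5:
  [-13, 12, 28, 23, 38]
  [-30, -7, 1, 2, 19]
  [-10, 17, 27, 28, 43]
  [-9, 16, 32, 27, 42]
  [-8, 19, 22, 17, 45]
Key observation: the optimum is the walk 1->3->4->3->2->1, with weight 4 + 4 + 8 + (-11) + (-18) = -13.
Optimal value attained by: walk 1->3->4->3->2->1.
Answer: (G^⊗5)[1][1] = -13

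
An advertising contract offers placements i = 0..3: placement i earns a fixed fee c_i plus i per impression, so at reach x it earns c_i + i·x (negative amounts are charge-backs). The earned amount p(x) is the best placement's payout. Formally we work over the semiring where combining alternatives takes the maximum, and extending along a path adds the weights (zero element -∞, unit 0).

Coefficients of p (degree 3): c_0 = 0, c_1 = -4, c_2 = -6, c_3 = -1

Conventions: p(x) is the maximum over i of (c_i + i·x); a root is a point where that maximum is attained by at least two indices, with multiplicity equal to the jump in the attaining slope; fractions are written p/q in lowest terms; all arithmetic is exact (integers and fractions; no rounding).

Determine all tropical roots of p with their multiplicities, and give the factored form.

hull edge (i=0, c=0) to (i=3, c=-1): slope -1/3, span 3
Factored form: p(x) = -1 ⊗ (x ⊕ 1/3) ⊗ (x ⊕ 1/3) ⊗ (x ⊕ 1/3)
Answer: roots = 1/3 (mult 3)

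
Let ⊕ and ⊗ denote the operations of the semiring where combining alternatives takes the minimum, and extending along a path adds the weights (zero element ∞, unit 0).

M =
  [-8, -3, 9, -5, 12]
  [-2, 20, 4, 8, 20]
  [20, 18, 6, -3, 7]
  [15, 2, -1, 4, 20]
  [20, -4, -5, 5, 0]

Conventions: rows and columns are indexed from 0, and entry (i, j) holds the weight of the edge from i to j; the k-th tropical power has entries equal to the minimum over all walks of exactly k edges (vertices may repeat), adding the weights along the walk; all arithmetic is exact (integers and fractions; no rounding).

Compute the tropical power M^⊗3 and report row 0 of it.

M^⊗2:
  [-16, -11, -6, -13, 4]
  [-10, -5, 7, -7, 10]
  [12, -1, -4, 1, 7]
  [0, 6, 3, -4, 6]
  [-6, -4, -5, -8, 0]
M^⊗3:
  [-24, -19, -14, -21, -4]
  [-18, -13, -8, -15, 2]
  [-3, 3, 0, -7, 3]
  [-8, -3, -5, -5, 6]
  [-14, -9, -9, -11, 0]
Answer: row 0 of M^⊗3 = [-24, -19, -14, -21, -4]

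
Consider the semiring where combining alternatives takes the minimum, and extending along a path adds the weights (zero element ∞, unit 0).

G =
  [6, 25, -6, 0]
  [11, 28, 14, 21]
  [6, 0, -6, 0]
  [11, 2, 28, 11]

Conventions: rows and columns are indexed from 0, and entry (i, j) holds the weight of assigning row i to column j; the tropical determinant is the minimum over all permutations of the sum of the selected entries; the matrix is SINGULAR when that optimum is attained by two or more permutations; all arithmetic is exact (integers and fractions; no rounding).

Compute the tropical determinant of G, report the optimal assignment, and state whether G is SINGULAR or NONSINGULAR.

σ = (0, 1, 2, 3): 6 + 28 + (-6) + 11 = 39
σ = (0, 1, 3, 2): 6 + 28 + 0 + 28 = 62
σ = (0, 2, 1, 3): 6 + 14 + 0 + 11 = 31
σ = (0, 2, 3, 1): 6 + 14 + 0 + 2 = 22
σ = (0, 3, 1, 2): 6 + 21 + 0 + 28 = 55
σ = (0, 3, 2, 1): 6 + 21 + (-6) + 2 = 23
σ = (1, 0, 2, 3): 25 + 11 + (-6) + 11 = 41
σ = (1, 0, 3, 2): 25 + 11 + 0 + 28 = 64
σ = (1, 2, 0, 3): 25 + 14 + 6 + 11 = 56
σ = (1, 2, 3, 0): 25 + 14 + 0 + 11 = 50
σ = (1, 3, 0, 2): 25 + 21 + 6 + 28 = 80
σ = (1, 3, 2, 0): 25 + 21 + (-6) + 11 = 51
σ = (2, 0, 1, 3): (-6) + 11 + 0 + 11 = 16
σ = (2, 0, 3, 1): (-6) + 11 + 0 + 2 = 7
σ = (2, 1, 0, 3): (-6) + 28 + 6 + 11 = 39
σ = (2, 1, 3, 0): (-6) + 28 + 0 + 11 = 33
σ = (2, 3, 0, 1): (-6) + 21 + 6 + 2 = 23
σ = (2, 3, 1, 0): (-6) + 21 + 0 + 11 = 26
σ = (3, 0, 1, 2): 0 + 11 + 0 + 28 = 39
σ = (3, 0, 2, 1): 0 + 11 + (-6) + 2 = 7
σ = (3, 1, 0, 2): 0 + 28 + 6 + 28 = 62
σ = (3, 1, 2, 0): 0 + 28 + (-6) + 11 = 33
σ = (3, 2, 0, 1): 0 + 14 + 6 + 2 = 22
σ = (3, 2, 1, 0): 0 + 14 + 0 + 11 = 25
Optimal value attained by: σ = (2, 0, 3, 1).
Answer: det⊕(G) = 7; verdict: SINGULAR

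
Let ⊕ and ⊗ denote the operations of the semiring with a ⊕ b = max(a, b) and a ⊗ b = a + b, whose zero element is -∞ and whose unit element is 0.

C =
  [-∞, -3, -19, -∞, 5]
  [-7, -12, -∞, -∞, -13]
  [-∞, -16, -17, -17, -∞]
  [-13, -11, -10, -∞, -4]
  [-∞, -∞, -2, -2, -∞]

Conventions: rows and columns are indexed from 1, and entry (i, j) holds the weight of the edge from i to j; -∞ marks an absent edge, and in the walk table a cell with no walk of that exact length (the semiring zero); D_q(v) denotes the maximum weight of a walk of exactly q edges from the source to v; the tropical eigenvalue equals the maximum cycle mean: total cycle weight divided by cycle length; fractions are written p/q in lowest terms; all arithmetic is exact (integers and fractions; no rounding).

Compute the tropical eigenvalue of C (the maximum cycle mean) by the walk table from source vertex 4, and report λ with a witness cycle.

q=0: [-∞, -∞, -∞, 0, -∞]
q=1: [-13, -11, -10, -∞, -4]
q=2: [-18, -16, -6, -6, -8]
q=3: [-19, -17, -10, -10, -10]
q=4: [-23, -21, -12, -12, -14]
q=5: [-25, -23, -16, -16, -16]
Optimal cycle mean attained by: cycle 4->5->4, total (-4) + (-2), length 2.
Answer: λ = -3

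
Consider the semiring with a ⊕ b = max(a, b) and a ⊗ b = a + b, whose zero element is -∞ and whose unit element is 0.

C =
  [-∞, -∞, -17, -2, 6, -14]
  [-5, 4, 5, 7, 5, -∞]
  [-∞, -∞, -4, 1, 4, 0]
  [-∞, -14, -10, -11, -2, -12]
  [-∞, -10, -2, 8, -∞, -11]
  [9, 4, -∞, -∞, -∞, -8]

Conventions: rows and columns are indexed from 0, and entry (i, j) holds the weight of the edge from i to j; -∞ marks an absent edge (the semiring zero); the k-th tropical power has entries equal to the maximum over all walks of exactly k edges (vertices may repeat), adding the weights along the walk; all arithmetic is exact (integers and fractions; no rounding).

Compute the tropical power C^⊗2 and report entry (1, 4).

C^⊗2:
  [-5, -4, 4, 14, -4, -5]
  [-1, 8, 9, 13, 9, 5]
  [9, 4, 2, 12, 0, -4]
  [-3, -8, -4, 6, -6, -10]
  [-2, -6, -2, -1, 6, -2]
  [1, 8, 9, 11, 15, -5]
Key observation: the optimum is the walk 1->1->4, with weight 4 + 5 = 9.
Optimal value attained by: walk 1->1->4.
Answer: (C^⊗2)[1][4] = 9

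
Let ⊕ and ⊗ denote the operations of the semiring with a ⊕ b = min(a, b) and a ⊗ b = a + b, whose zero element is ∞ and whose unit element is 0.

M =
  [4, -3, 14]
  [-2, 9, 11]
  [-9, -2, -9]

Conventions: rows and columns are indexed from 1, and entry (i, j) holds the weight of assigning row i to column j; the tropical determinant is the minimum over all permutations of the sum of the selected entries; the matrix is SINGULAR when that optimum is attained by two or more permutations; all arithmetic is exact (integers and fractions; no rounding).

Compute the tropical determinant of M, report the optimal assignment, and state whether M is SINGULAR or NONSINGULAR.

σ = (1, 2, 3): 4 + 9 + (-9) = 4
σ = (1, 3, 2): 4 + 11 + (-2) = 13
σ = (2, 1, 3): (-3) + (-2) + (-9) = -14
σ = (2, 3, 1): (-3) + 11 + (-9) = -1
σ = (3, 1, 2): 14 + (-2) + (-2) = 10
σ = (3, 2, 1): 14 + 9 + (-9) = 14
Optimal value attained by: σ = (2, 1, 3).
Answer: det⊕(M) = -14; verdict: NONSINGULAR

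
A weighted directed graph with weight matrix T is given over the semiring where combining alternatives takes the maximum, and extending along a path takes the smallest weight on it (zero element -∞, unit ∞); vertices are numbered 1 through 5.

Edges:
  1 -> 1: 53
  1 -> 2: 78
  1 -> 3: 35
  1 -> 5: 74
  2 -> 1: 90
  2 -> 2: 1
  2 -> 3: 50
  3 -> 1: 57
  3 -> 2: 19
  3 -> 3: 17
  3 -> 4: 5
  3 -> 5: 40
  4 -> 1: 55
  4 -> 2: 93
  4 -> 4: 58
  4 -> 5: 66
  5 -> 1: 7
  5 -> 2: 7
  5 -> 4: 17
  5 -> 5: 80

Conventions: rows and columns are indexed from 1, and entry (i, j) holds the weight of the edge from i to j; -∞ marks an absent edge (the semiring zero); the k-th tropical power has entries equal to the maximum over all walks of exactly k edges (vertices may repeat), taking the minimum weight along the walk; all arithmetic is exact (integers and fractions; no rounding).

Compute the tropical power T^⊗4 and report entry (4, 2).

T^⊗2:
  [78, 53, 50, 17, 74]
  [53, 78, 35, 5, 74]
  [53, 57, 35, 17, 57]
  [90, 58, 50, 58, 66]
  [17, 17, 7, 17, 80]
T^⊗3:
  [53, 78, 50, 17, 74]
  [78, 53, 50, 17, 74]
  [57, 53, 50, 17, 57]
  [58, 78, 50, 58, 74]
  [17, 17, 17, 17, 80]
T^⊗4:
  [78, 53, 50, 17, 74]
  [53, 78, 50, 17, 74]
  [53, 57, 50, 17, 57]
  [78, 58, 50, 58, 74]
  [17, 17, 17, 17, 80]
Key observation: the optimum is the walk 4->4->2->1->2, with weight 58 min 93 min 90 min 78 = 58.
Optimal value attained by: walk 4->4->2->1->2.
Answer: (T^⊗4)[4][2] = 58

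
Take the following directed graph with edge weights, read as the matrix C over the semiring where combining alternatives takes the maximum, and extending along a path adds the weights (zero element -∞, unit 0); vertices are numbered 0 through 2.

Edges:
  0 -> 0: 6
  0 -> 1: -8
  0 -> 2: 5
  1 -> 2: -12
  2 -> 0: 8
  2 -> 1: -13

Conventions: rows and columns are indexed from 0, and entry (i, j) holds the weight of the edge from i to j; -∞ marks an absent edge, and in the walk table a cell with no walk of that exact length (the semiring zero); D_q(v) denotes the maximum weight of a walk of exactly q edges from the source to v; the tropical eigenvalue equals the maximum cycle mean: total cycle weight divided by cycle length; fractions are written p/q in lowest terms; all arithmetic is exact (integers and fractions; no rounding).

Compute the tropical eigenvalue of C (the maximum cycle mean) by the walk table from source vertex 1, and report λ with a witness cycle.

q=0: [-∞, 0, -∞]
q=1: [-∞, -∞, -12]
q=2: [-4, -25, -∞]
q=3: [2, -12, 1]
Optimal cycle mean attained by: cycle 0->2->0, total 5 + 8, length 2.
Answer: λ = 13/2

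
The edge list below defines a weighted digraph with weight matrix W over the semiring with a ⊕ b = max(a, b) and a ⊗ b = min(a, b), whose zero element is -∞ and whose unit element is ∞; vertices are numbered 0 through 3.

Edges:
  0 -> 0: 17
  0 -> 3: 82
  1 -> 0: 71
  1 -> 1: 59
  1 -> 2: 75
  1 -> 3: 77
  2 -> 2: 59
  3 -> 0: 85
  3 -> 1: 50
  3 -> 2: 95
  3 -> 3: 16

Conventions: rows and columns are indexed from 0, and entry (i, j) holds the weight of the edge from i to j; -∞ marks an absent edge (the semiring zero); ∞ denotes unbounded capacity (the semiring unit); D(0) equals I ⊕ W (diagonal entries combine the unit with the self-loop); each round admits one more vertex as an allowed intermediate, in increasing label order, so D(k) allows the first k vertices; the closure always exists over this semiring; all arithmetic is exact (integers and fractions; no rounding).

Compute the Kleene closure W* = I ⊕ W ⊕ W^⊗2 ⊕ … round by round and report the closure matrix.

D(0):
  [∞, -∞, -∞, 82]
  [71, ∞, 75, 77]
  [-∞, -∞, ∞, -∞]
  [85, 50, 95, ∞]
D(1):
  [∞, -∞, -∞, 82]
  [71, ∞, 75, 77]
  [-∞, -∞, ∞, -∞]
  [85, 50, 95, ∞]
D(2):
  [∞, -∞, -∞, 82]
  [71, ∞, 75, 77]
  [-∞, -∞, ∞, -∞]
  [85, 50, 95, ∞]
D(3):
  [∞, -∞, -∞, 82]
  [71, ∞, 75, 77]
  [-∞, -∞, ∞, -∞]
  [85, 50, 95, ∞]
D(4):
  [∞, 50, 82, 82]
  [77, ∞, 77, 77]
  [-∞, -∞, ∞, -∞]
  [85, 50, 95, ∞]
Answer: W* = [[∞, 50, 82, 82], [77, ∞, 77, 77], [-∞, -∞, ∞, -∞], [85, 50, 95, ∞]]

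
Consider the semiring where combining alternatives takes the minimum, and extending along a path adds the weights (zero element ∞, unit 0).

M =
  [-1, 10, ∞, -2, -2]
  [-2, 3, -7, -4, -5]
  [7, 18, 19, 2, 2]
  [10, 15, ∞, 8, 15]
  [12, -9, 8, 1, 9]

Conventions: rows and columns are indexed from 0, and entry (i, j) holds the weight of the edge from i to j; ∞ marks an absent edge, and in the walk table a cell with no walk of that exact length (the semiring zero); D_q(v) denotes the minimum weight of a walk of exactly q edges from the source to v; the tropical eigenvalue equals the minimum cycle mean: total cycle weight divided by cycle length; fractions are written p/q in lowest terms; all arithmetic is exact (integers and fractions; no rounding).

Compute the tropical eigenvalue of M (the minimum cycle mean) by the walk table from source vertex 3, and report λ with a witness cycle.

q=0: [∞, ∞, ∞, 0, ∞]
q=1: [10, 15, ∞, 8, 15]
q=2: [9, 6, 8, 8, 8]
q=3: [4, -1, -1, 2, 1]
q=4: [-3, -8, -8, -5, -6]
q=5: [-10, -15, -15, -12, -13]
Optimal cycle mean attained by: cycle 1->4->1, total (-5) + (-9), length 2.
Answer: λ = -7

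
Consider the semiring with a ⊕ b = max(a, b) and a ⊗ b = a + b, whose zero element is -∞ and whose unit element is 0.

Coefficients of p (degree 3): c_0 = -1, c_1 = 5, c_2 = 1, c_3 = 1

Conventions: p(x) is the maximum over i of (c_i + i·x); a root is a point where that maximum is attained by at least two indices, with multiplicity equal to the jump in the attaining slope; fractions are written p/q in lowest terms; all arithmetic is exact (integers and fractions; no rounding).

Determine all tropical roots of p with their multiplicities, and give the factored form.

hull edge (i=0, c=-1) to (i=1, c=5): slope 6, span 1
hull edge (i=1, c=5) to (i=3, c=1): slope -2, span 2
Factored form: p(x) = 1 ⊗ (x ⊕ (-6)) ⊗ (x ⊕ 2) ⊗ (x ⊕ 2)
Answer: roots = -6 (mult 1), 2 (mult 2)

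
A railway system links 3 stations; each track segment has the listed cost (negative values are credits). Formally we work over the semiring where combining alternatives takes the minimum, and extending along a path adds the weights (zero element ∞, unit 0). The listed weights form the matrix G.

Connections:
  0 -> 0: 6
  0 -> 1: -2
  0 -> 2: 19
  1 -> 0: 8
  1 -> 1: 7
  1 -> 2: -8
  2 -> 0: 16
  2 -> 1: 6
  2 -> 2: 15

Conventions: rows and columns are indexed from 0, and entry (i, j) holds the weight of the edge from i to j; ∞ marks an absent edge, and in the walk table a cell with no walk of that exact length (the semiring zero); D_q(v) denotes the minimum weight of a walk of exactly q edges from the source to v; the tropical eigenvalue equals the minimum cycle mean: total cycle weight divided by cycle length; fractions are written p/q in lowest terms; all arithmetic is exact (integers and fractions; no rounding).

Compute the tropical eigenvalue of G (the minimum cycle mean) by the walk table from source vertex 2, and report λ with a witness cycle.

q=0: [∞, ∞, 0]
q=1: [16, 6, 15]
q=2: [14, 13, -2]
q=3: [14, 4, 5]
Optimal cycle mean attained by: cycle 1->2->1, total (-8) + 6, length 2.
Answer: λ = -1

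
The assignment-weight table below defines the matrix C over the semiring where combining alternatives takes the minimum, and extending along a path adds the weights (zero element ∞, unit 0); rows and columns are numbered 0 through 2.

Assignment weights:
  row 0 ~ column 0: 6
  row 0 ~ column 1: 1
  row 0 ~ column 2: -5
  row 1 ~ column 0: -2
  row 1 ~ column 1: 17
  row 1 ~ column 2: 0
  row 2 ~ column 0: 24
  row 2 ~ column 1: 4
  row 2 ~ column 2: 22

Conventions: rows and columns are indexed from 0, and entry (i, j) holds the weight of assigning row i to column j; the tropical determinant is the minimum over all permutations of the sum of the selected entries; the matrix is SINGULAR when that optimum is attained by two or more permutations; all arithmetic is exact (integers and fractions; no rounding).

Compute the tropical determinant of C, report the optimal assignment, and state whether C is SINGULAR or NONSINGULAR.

σ = (0, 1, 2): 6 + 17 + 22 = 45
σ = (0, 2, 1): 6 + 0 + 4 = 10
σ = (1, 0, 2): 1 + (-2) + 22 = 21
σ = (1, 2, 0): 1 + 0 + 24 = 25
σ = (2, 0, 1): (-5) + (-2) + 4 = -3
σ = (2, 1, 0): (-5) + 17 + 24 = 36
Optimal value attained by: σ = (2, 0, 1).
Answer: det⊕(C) = -3; verdict: NONSINGULAR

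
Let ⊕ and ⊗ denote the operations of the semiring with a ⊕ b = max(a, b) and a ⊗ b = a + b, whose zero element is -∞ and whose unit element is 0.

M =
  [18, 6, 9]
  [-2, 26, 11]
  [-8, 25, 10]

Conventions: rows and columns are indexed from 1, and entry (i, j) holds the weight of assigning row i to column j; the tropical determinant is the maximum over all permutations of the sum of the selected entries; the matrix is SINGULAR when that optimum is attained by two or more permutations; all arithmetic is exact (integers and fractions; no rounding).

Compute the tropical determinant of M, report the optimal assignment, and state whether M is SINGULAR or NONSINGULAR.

σ = (1, 2, 3): 18 + 26 + 10 = 54
σ = (1, 3, 2): 18 + 11 + 25 = 54
σ = (2, 1, 3): 6 + (-2) + 10 = 14
σ = (2, 3, 1): 6 + 11 + (-8) = 9
σ = (3, 1, 2): 9 + (-2) + 25 = 32
σ = (3, 2, 1): 9 + 26 + (-8) = 27
Optimal value attained by: σ = (1, 2, 3).
Answer: det⊕(M) = 54; verdict: SINGULAR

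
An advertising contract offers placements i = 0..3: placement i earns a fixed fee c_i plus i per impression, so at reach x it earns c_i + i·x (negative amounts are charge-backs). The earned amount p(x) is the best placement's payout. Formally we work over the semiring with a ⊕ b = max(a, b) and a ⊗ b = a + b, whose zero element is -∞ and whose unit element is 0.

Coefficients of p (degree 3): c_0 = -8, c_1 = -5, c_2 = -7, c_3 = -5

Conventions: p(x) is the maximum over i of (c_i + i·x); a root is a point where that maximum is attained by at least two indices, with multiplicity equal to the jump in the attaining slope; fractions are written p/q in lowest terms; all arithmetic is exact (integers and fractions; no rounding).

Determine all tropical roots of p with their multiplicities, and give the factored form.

hull edge (i=0, c=-8) to (i=1, c=-5): slope 3, span 1
hull edge (i=1, c=-5) to (i=3, c=-5): slope 0, span 2
Factored form: p(x) = -5 ⊗ (x ⊕ (-3)) ⊗ (x ⊕ 0) ⊗ (x ⊕ 0)
Answer: roots = -3 (mult 1), 0 (mult 2)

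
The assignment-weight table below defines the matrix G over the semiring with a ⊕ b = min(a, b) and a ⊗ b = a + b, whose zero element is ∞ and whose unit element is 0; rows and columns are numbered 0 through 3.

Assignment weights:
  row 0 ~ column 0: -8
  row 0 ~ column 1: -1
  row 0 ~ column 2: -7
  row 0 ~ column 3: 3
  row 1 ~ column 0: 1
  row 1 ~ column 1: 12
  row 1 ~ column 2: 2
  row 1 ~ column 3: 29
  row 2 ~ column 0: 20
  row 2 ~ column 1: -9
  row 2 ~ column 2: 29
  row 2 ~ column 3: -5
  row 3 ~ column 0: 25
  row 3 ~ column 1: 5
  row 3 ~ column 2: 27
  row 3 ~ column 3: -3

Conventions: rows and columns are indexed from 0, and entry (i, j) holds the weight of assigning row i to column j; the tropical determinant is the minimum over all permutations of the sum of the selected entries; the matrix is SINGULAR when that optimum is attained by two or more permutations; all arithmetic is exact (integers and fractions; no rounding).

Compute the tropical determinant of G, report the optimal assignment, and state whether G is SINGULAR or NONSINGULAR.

σ = (0, 1, 2, 3): (-8) + 12 + 29 + (-3) = 30
σ = (0, 1, 3, 2): (-8) + 12 + (-5) + 27 = 26
σ = (0, 2, 1, 3): (-8) + 2 + (-9) + (-3) = -18
σ = (0, 2, 3, 1): (-8) + 2 + (-5) + 5 = -6
σ = (0, 3, 1, 2): (-8) + 29 + (-9) + 27 = 39
σ = (0, 3, 2, 1): (-8) + 29 + 29 + 5 = 55
σ = (1, 0, 2, 3): (-1) + 1 + 29 + (-3) = 26
σ = (1, 0, 3, 2): (-1) + 1 + (-5) + 27 = 22
σ = (1, 2, 0, 3): (-1) + 2 + 20 + (-3) = 18
σ = (1, 2, 3, 0): (-1) + 2 + (-5) + 25 = 21
σ = (1, 3, 0, 2): (-1) + 29 + 20 + 27 = 75
σ = (1, 3, 2, 0): (-1) + 29 + 29 + 25 = 82
σ = (2, 0, 1, 3): (-7) + 1 + (-9) + (-3) = -18
σ = (2, 0, 3, 1): (-7) + 1 + (-5) + 5 = -6
σ = (2, 1, 0, 3): (-7) + 12 + 20 + (-3) = 22
σ = (2, 1, 3, 0): (-7) + 12 + (-5) + 25 = 25
σ = (2, 3, 0, 1): (-7) + 29 + 20 + 5 = 47
σ = (2, 3, 1, 0): (-7) + 29 + (-9) + 25 = 38
σ = (3, 0, 1, 2): 3 + 1 + (-9) + 27 = 22
σ = (3, 0, 2, 1): 3 + 1 + 29 + 5 = 38
σ = (3, 1, 0, 2): 3 + 12 + 20 + 27 = 62
σ = (3, 1, 2, 0): 3 + 12 + 29 + 25 = 69
σ = (3, 2, 0, 1): 3 + 2 + 20 + 5 = 30
σ = (3, 2, 1, 0): 3 + 2 + (-9) + 25 = 21
Optimal value attained by: σ = (0, 2, 1, 3).
Answer: det⊕(G) = -18; verdict: SINGULAR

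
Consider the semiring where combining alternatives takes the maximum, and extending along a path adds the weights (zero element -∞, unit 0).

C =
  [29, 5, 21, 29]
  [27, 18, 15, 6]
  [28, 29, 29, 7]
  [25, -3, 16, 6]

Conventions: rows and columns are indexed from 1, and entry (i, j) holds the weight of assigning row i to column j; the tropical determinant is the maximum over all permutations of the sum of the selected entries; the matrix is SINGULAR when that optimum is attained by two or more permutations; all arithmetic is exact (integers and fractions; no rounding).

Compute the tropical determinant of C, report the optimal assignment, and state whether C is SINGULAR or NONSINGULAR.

σ = (1, 2, 3, 4): 29 + 18 + 29 + 6 = 82
σ = (1, 2, 4, 3): 29 + 18 + 7 + 16 = 70
σ = (1, 3, 2, 4): 29 + 15 + 29 + 6 = 79
σ = (1, 3, 4, 2): 29 + 15 + 7 + (-3) = 48
σ = (1, 4, 2, 3): 29 + 6 + 29 + 16 = 80
σ = (1, 4, 3, 2): 29 + 6 + 29 + (-3) = 61
σ = (2, 1, 3, 4): 5 + 27 + 29 + 6 = 67
σ = (2, 1, 4, 3): 5 + 27 + 7 + 16 = 55
σ = (2, 3, 1, 4): 5 + 15 + 28 + 6 = 54
σ = (2, 3, 4, 1): 5 + 15 + 7 + 25 = 52
σ = (2, 4, 1, 3): 5 + 6 + 28 + 16 = 55
σ = (2, 4, 3, 1): 5 + 6 + 29 + 25 = 65
σ = (3, 1, 2, 4): 21 + 27 + 29 + 6 = 83
σ = (3, 1, 4, 2): 21 + 27 + 7 + (-3) = 52
σ = (3, 2, 1, 4): 21 + 18 + 28 + 6 = 73
σ = (3, 2, 4, 1): 21 + 18 + 7 + 25 = 71
σ = (3, 4, 1, 2): 21 + 6 + 28 + (-3) = 52
σ = (3, 4, 2, 1): 21 + 6 + 29 + 25 = 81
σ = (4, 1, 2, 3): 29 + 27 + 29 + 16 = 101
σ = (4, 1, 3, 2): 29 + 27 + 29 + (-3) = 82
σ = (4, 2, 1, 3): 29 + 18 + 28 + 16 = 91
σ = (4, 2, 3, 1): 29 + 18 + 29 + 25 = 101
σ = (4, 3, 1, 2): 29 + 15 + 28 + (-3) = 69
σ = (4, 3, 2, 1): 29 + 15 + 29 + 25 = 98
Optimal value attained by: σ = (4, 1, 2, 3).
Answer: det⊕(C) = 101; verdict: SINGULAR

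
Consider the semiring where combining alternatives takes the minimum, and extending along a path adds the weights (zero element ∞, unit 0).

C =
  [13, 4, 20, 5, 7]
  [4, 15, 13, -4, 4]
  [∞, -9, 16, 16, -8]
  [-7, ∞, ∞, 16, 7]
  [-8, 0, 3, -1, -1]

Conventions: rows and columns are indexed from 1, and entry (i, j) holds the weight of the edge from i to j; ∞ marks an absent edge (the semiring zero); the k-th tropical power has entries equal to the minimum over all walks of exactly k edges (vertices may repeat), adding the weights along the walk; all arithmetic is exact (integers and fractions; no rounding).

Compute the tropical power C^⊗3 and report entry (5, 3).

C^⊗2:
  [-2, 7, 10, 0, 6]
  [-11, 4, 7, 3, 3]
  [-16, -8, -5, -13, -9]
  [-1, -3, 10, -2, 0]
  [-9, -6, 2, -4, -5]
C^⊗3:
  [-7, 1, 9, 3, 2]
  [-5, -7, 6, -6, -4]
  [-20, -14, -6, -12, -13]
  [-9, 0, 3, -7, -1]
  [-13, -7, -2, -10, -6]
Key observation: the optimum is the walk 5->3->5->3, with weight 3 + (-8) + 3 = -2.
Optimal value attained by: walk 5->3->5->3.
Answer: (C^⊗3)[5][3] = -2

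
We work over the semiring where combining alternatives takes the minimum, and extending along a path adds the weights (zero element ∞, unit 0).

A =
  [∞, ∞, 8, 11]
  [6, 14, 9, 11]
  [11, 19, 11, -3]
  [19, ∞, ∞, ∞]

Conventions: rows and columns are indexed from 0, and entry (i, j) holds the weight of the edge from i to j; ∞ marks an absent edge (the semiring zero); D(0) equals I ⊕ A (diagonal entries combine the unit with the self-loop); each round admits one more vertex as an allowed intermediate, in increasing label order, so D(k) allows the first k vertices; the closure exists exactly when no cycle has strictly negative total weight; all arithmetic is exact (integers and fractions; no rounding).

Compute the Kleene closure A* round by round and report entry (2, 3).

D(0):
  [0, ∞, 8, 11]
  [6, 0, 9, 11]
  [11, 19, 0, -3]
  [19, ∞, ∞, 0]
D(1):
  [0, ∞, 8, 11]
  [6, 0, 9, 11]
  [11, 19, 0, -3]
  [19, ∞, 27, 0]
D(2):
  [0, ∞, 8, 11]
  [6, 0, 9, 11]
  [11, 19, 0, -3]
  [19, ∞, 27, 0]
D(3):
  [0, 27, 8, 5]
  [6, 0, 9, 6]
  [11, 19, 0, -3]
  [19, 46, 27, 0]
D(4):
  [0, 27, 8, 5]
  [6, 0, 9, 6]
  [11, 19, 0, -3]
  [19, 46, 27, 0]
Answer: A*[2][3] = -3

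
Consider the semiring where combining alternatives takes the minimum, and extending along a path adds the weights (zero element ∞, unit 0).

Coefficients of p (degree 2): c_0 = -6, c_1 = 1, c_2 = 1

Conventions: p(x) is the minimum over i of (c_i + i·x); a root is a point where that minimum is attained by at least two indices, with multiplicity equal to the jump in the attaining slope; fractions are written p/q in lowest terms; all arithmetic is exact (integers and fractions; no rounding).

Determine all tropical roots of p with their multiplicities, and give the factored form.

hull edge (i=0, c=-6) to (i=2, c=1): slope 7/2, span 2
Factored form: p(x) = 1 ⊗ (x ⊕ (-7/2)) ⊗ (x ⊕ (-7/2))
Answer: roots = -7/2 (mult 2)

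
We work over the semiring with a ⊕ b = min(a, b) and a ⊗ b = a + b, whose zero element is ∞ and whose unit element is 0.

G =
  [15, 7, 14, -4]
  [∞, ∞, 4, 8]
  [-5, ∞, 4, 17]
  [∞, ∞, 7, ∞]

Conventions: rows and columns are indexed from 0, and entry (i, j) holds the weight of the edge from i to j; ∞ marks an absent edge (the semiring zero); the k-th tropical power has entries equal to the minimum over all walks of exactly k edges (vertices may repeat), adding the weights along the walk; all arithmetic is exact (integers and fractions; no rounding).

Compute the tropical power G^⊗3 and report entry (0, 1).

G^⊗2:
  [9, 22, 3, 11]
  [-1, ∞, 8, 21]
  [-1, 2, 8, -9]
  [2, ∞, 11, 24]
G^⊗3:
  [-2, 16, 7, 5]
  [3, 6, 12, -5]
  [3, 6, -2, -5]
  [6, 9, 15, -2]
Key observation: the optimum is the walk 0->2->0->1, with weight 14 + (-5) + 7 = 16.
Optimal value attained by: walk 0->2->0->1.
Answer: (G^⊗3)[0][1] = 16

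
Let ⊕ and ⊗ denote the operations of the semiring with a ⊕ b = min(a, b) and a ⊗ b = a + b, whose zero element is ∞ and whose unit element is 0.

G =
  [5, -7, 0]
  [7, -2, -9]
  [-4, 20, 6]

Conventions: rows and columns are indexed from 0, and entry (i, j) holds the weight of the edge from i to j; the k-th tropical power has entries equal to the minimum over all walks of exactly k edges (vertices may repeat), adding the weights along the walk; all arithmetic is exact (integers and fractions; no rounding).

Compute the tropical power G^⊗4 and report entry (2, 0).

G^⊗2:
  [-4, -9, -16]
  [-13, -4, -11]
  [1, -11, -4]
G^⊗3:
  [-20, -11, -18]
  [-15, -20, -13]
  [-8, -13, -20]
G^⊗4:
  [-22, -27, -20]
  [-17, -22, -29]
  [-24, -15, -22]
Key observation: the optimum is the walk 2->0->1->2->0, with weight (-4) + (-7) + (-9) + (-4) = -24.
Optimal value attained by: walk 2->0->1->2->0.
Answer: (G^⊗4)[2][0] = -24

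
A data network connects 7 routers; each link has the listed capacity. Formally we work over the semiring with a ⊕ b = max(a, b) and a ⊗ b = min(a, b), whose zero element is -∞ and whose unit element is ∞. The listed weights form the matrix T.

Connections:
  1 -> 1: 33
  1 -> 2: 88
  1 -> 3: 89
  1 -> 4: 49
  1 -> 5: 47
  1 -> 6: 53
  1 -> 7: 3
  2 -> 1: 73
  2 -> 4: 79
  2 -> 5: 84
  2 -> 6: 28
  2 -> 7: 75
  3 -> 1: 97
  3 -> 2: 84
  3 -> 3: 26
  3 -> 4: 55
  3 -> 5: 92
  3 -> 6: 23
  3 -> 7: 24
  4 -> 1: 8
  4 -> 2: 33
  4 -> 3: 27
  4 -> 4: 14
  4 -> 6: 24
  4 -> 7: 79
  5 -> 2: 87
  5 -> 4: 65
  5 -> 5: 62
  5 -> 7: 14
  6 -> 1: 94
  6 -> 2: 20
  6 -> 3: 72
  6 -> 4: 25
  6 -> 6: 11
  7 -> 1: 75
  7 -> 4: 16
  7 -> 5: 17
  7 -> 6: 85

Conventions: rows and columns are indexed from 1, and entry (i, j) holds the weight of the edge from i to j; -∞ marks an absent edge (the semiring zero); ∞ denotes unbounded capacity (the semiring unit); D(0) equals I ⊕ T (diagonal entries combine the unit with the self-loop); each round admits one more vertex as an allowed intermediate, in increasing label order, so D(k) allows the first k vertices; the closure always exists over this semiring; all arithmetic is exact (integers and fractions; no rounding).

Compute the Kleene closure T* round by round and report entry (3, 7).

D(0):
  [∞, 88, 89, 49, 47, 53, 3]
  [73, ∞, -∞, 79, 84, 28, 75]
  [97, 84, ∞, 55, 92, 23, 24]
  [8, 33, 27, ∞, -∞, 24, 79]
  [-∞, 87, -∞, 65, ∞, -∞, 14]
  [94, 20, 72, 25, -∞, ∞, -∞]
  [75, -∞, -∞, 16, 17, 85, ∞]
D(1):
  [∞, 88, 89, 49, 47, 53, 3]
  [73, ∞, 73, 79, 84, 53, 75]
  [97, 88, ∞, 55, 92, 53, 24]
  [8, 33, 27, ∞, 8, 24, 79]
  [-∞, 87, -∞, 65, ∞, -∞, 14]
  [94, 88, 89, 49, 47, ∞, 3]
  [75, 75, 75, 49, 47, 85, ∞]
D(2):
  [∞, 88, 89, 79, 84, 53, 75]
  [73, ∞, 73, 79, 84, 53, 75]
  [97, 88, ∞, 79, 92, 53, 75]
  [33, 33, 33, ∞, 33, 33, 79]
  [73, 87, 73, 79, ∞, 53, 75]
  [94, 88, 89, 79, 84, ∞, 75]
  [75, 75, 75, 75, 75, 85, ∞]
D(3):
  [∞, 88, 89, 79, 89, 53, 75]
  [73, ∞, 73, 79, 84, 53, 75]
  [97, 88, ∞, 79, 92, 53, 75]
  [33, 33, 33, ∞, 33, 33, 79]
  [73, 87, 73, 79, ∞, 53, 75]
  [94, 88, 89, 79, 89, ∞, 75]
  [75, 75, 75, 75, 75, 85, ∞]
D(4):
  [∞, 88, 89, 79, 89, 53, 79]
  [73, ∞, 73, 79, 84, 53, 79]
  [97, 88, ∞, 79, 92, 53, 79]
  [33, 33, 33, ∞, 33, 33, 79]
  [73, 87, 73, 79, ∞, 53, 79]
  [94, 88, 89, 79, 89, ∞, 79]
  [75, 75, 75, 75, 75, 85, ∞]
D(5):
  [∞, 88, 89, 79, 89, 53, 79]
  [73, ∞, 73, 79, 84, 53, 79]
  [97, 88, ∞, 79, 92, 53, 79]
  [33, 33, 33, ∞, 33, 33, 79]
  [73, 87, 73, 79, ∞, 53, 79]
  [94, 88, 89, 79, 89, ∞, 79]
  [75, 75, 75, 75, 75, 85, ∞]
D(6):
  [∞, 88, 89, 79, 89, 53, 79]
  [73, ∞, 73, 79, 84, 53, 79]
  [97, 88, ∞, 79, 92, 53, 79]
  [33, 33, 33, ∞, 33, 33, 79]
  [73, 87, 73, 79, ∞, 53, 79]
  [94, 88, 89, 79, 89, ∞, 79]
  [85, 85, 85, 79, 85, 85, ∞]
D(7):
  [∞, 88, 89, 79, 89, 79, 79]
  [79, ∞, 79, 79, 84, 79, 79]
  [97, 88, ∞, 79, 92, 79, 79]
  [79, 79, 79, ∞, 79, 79, 79]
  [79, 87, 79, 79, ∞, 79, 79]
  [94, 88, 89, 79, 89, ∞, 79]
  [85, 85, 85, 79, 85, 85, ∞]
Answer: T*[3][7] = 79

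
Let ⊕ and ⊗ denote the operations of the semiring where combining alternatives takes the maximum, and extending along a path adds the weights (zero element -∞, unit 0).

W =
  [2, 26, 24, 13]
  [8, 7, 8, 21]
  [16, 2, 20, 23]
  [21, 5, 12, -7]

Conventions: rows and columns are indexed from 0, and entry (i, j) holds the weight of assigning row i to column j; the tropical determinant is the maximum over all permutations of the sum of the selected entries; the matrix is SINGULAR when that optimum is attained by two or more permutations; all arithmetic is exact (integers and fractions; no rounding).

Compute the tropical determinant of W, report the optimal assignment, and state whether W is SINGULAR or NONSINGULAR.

σ = (0, 1, 2, 3): 2 + 7 + 20 + (-7) = 22
σ = (0, 1, 3, 2): 2 + 7 + 23 + 12 = 44
σ = (0, 2, 1, 3): 2 + 8 + 2 + (-7) = 5
σ = (0, 2, 3, 1): 2 + 8 + 23 + 5 = 38
σ = (0, 3, 1, 2): 2 + 21 + 2 + 12 = 37
σ = (0, 3, 2, 1): 2 + 21 + 20 + 5 = 48
σ = (1, 0, 2, 3): 26 + 8 + 20 + (-7) = 47
σ = (1, 0, 3, 2): 26 + 8 + 23 + 12 = 69
σ = (1, 2, 0, 3): 26 + 8 + 16 + (-7) = 43
σ = (1, 2, 3, 0): 26 + 8 + 23 + 21 = 78
σ = (1, 3, 0, 2): 26 + 21 + 16 + 12 = 75
σ = (1, 3, 2, 0): 26 + 21 + 20 + 21 = 88
σ = (2, 0, 1, 3): 24 + 8 + 2 + (-7) = 27
σ = (2, 0, 3, 1): 24 + 8 + 23 + 5 = 60
σ = (2, 1, 0, 3): 24 + 7 + 16 + (-7) = 40
σ = (2, 1, 3, 0): 24 + 7 + 23 + 21 = 75
σ = (2, 3, 0, 1): 24 + 21 + 16 + 5 = 66
σ = (2, 3, 1, 0): 24 + 21 + 2 + 21 = 68
σ = (3, 0, 1, 2): 13 + 8 + 2 + 12 = 35
σ = (3, 0, 2, 1): 13 + 8 + 20 + 5 = 46
σ = (3, 1, 0, 2): 13 + 7 + 16 + 12 = 48
σ = (3, 1, 2, 0): 13 + 7 + 20 + 21 = 61
σ = (3, 2, 0, 1): 13 + 8 + 16 + 5 = 42
σ = (3, 2, 1, 0): 13 + 8 + 2 + 21 = 44
Optimal value attained by: σ = (1, 3, 2, 0).
Answer: det⊕(W) = 88; verdict: NONSINGULAR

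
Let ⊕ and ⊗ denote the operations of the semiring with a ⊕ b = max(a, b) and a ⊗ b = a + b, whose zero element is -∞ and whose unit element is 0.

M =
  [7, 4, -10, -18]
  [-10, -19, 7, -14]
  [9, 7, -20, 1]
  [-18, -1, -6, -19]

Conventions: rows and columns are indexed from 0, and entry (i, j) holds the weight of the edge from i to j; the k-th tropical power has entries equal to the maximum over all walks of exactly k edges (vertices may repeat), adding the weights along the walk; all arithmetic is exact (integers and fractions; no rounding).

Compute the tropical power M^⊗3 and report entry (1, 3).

M^⊗2:
  [14, 11, 11, -9]
  [16, 14, -12, 8]
  [16, 13, 14, -7]
  [3, 1, 6, -5]
M^⊗3:
  [21, 18, 18, 12]
  [23, 20, 21, 0]
  [23, 21, 20, 15]
  [15, 13, 8, 7]
Key observation: the optimum is the walk 1->2->1->3, with weight 7 + 7 + (-14) = 0.
Optimal value attained by: walk 1->2->1->3.
Answer: (M^⊗3)[1][3] = 0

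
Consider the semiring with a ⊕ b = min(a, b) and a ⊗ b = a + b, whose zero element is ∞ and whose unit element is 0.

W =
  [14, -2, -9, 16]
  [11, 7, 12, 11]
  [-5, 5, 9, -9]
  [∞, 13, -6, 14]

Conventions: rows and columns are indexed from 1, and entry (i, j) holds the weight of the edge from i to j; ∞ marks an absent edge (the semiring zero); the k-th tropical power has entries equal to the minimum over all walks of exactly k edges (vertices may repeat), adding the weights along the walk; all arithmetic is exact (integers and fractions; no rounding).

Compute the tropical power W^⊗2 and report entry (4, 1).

W^⊗2:
  [-14, -4, 0, -18]
  [7, 9, 2, 3]
  [4, -7, -15, 0]
  [-11, -1, 3, -15]
Key observation: the optimum is the walk 4->3->1, with weight (-6) + (-5) = -11.
Optimal value attained by: walk 4->3->1.
Answer: (W^⊗2)[4][1] = -11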